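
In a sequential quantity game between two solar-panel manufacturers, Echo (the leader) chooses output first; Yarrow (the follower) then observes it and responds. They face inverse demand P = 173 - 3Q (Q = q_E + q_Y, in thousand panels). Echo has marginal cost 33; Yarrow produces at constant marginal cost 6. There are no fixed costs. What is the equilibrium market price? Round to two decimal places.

61.25

Solve by backward induction. Given q_E, the follower Yarrow maximises π_Y = (173 - 3q_E - 3q_Y)q_Y - 6q_Y.
∂π_Y/∂q_Y = 167 - 3q_E - 6q_Y = 0 gives the reaction function q_Y = (167 - 3q_E)/6.
The leader anticipates this reaction. Substituting into P = 173 - 3Q gives P = 179/2 - (3/2)q_E, so π_E = (179/2 - (3/2)q_E)q_E - 33q_E.
Leader FOC: 113/2 - 3q_E = 0, so q_E = 113/6.
Then q_Y = (167 - 3·(113/6))/6 = 221/12.
Total output Q = 149/4, so price P = 173 - 3·(149/4) = 245/4.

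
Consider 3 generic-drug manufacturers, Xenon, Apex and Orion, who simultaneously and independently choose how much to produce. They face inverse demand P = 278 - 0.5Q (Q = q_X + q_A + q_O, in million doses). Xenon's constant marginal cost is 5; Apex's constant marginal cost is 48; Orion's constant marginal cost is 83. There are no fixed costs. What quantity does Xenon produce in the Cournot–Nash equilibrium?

197

Xenon's profit: π_X = (278 - 0.5Q)q_X - (5q_X). Setting ∂π_X/∂q_X = 0: 273 - q_X - (1/2)(q_A + q_O) = 0.
Apex's first-order condition: 230 - q_A - (1/2)(q_X + q_O) = 0.
Orion's profit: π_O = (278 - 0.5Q)q_O - (83q_O). Setting ∂π_O/∂q_O = 0: 195 - q_O - (1/2)(q_X + q_A) = 0.
Adding the 3 conditions: 698 − Q − Q = 0, i.e. Q = 349.
Back-substituting: q_X = (273 − 349/2)/(1/2) = 197, q_A = (230 − 349/2)/(1/2) = 111, q_O = (195 − 349/2)/(1/2) = 41.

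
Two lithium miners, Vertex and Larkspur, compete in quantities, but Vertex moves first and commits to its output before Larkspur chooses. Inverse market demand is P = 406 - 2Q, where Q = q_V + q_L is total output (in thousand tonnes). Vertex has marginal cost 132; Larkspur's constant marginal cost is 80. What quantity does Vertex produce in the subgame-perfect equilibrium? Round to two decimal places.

55.50

The follower Larkspur best-responds to any q_V: π_L = (406 - 2Q)q_L - 80q_L.
∂π_L/∂q_L = 326 - 2q_V - 4q_L = 0 gives the reaction function q_L = (326 - 2q_V)/4.
The leader anticipates this reaction. Substituting into P = 406 - 2Q gives P = 243 - q_V, so π_V = (243 - q_V)q_V - 132q_V.
Leader FOC: 111 - 2q_V = 0, so q_V = 111/2.
Then q_L = (326 - 2·(111/2))/4 = 215/4.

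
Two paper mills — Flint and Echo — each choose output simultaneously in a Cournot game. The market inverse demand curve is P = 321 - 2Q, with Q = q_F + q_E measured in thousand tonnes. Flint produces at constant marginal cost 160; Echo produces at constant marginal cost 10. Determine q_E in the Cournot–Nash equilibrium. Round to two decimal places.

76.83

Flint's profit: π_F = (321 - 2Q)q_F - (160q_F). Setting ∂π_F/∂q_F = 0: 161 - 4q_F - 2(q_E) = 0.
Echo's first-order condition: 311 - 4q_E - 2(q_F) = 0.
So q_F = (161 - 2q_E)/4 and q_E = (311 - 2q_F)/4.
Substituting one into the other gives q_F = 11/6 and q_E = 461/6.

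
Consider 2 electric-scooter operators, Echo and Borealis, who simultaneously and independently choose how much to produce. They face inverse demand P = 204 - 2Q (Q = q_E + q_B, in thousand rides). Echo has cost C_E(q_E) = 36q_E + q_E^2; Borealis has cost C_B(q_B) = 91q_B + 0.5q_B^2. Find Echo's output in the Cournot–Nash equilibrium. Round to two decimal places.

Echo's profit: π_E = (204 - 2Q)q_E - (36q_E + q_E²). Setting ∂π_E/∂q_E = 0: 168 - 6q_E - 2(q_B) = 0.
Borealis's profit: π_B = (204 - 2Q)q_B - (91q_B + (1/2)q_B²). Setting ∂π_B/∂q_B = 0: 113 - 5q_B - 2(q_E) = 0.
Rearranging gives the reaction functions q_E = (168 - 2q_B)/6 and q_B = (113 - 2q_E)/5.
Solving the pair: q_E = 307/13, q_B = 171/13.

23.62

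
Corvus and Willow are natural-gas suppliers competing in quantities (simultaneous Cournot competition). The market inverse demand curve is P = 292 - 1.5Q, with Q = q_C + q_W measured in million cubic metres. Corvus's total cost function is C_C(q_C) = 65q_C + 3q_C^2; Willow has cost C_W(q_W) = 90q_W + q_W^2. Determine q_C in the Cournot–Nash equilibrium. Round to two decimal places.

Corvus's profit: π_C = (292 - 1.5Q)q_C - (65q_C + 3q_C²). Setting ∂π_C/∂q_C = 0: 227 - 9q_C - (3/2)(q_W) = 0.
Willow's profit: π_W = (292 - 1.5Q)q_W - (90q_W + q_W²). Setting ∂π_W/∂q_W = 0: 202 - 5q_W - (3/2)(q_C) = 0.
So q_C = (227 - (3/2)q_W)/9 and q_W = (202 - (3/2)q_C)/5.
Solving the pair: q_C = 19.4620, q_W = 1970/57.

19.46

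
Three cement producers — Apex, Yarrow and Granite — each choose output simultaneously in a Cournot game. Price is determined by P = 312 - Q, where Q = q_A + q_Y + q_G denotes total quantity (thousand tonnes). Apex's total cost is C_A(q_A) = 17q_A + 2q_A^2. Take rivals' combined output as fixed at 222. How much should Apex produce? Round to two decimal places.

12.17

With rivals' combined output fixed at 222, Apex's profit is π_A = (312 - 222 - q_A)q_A - (17q_A + 2q_A²) = (90 - q_A)q_A - (17q_A + 2q_A²).
∂π_A/∂q_A = 73 - 6q_A = 0, so q_A = 73/6.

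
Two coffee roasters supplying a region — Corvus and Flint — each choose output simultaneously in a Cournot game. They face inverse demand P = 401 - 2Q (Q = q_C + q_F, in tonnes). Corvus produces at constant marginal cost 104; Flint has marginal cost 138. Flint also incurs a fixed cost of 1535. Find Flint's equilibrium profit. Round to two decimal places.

1378.39

Corvus's profit: π_C = (401 - 2Q)q_C - (104q_C). Setting ∂π_C/∂q_C = 0: 297 - 4q_C - 2(q_F) = 0.
Flint's first-order condition: 263 - 4q_F - 2(q_C) = 0.
Best responses: q_C = (297 - 2q_F)/4, q_F = (263 - 2q_C)/4.
Solving the pair: q_C = 331/6, q_F = 229/6.
Price P = 401 - 2·(280/3) = 643/3.
Flint's profit: (643/3 - 138)·(229/6) - 1535 = 1378.3889.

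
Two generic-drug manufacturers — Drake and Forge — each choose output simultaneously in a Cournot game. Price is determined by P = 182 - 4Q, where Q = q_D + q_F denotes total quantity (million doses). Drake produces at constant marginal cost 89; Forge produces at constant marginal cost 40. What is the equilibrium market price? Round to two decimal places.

103.67

Drake's profit: π_D = (182 - 4Q)q_D - (89q_D). Setting ∂π_D/∂q_D = 0: 93 - 8q_D - 4(q_F) = 0.
Forge's first-order condition: 142 - 8q_F - 4(q_D) = 0.
Best responses: q_D = (93 - 4q_F)/8, q_F = (142 - 4q_D)/8.
Solving the pair: q_D = 11/3, q_F = 191/12.
Total output Q = 235/12, so price P = 182 - 4·(235/12) = 311/3.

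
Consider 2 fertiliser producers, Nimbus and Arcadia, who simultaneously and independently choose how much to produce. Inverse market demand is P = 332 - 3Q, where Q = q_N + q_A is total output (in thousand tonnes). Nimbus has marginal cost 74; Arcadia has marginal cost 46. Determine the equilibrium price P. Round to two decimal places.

Nimbus's profit: π_N = (332 - 3Q)q_N - (74q_N). Setting ∂π_N/∂q_N = 0: 258 - 6q_N - 3(q_A) = 0.
Arcadia's profit: π_A = (332 - 3Q)q_A - (46q_A). Setting ∂π_A/∂q_A = 0: 286 - 6q_A - 3(q_N) = 0.
Rearranging gives the reaction functions q_N = (258 - 3q_A)/6 and q_A = (286 - 3q_N)/6.
Solving the pair: q_N = 230/9, q_A = 314/9.
Total output Q = 544/9, so price P = 332 - 3·(544/9) = 452/3.

150.67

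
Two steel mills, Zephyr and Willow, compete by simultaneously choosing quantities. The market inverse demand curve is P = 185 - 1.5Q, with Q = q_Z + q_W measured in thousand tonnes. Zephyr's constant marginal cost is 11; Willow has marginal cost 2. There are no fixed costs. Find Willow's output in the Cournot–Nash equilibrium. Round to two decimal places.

Zephyr's profit: π_Z = (185 - 1.5Q)q_Z - (11q_Z). Setting ∂π_Z/∂q_Z = 0: 174 - 3q_Z - (3/2)(q_W) = 0.
Willow's profit: π_W = (185 - 1.5Q)q_W - (2q_W). Setting ∂π_W/∂q_W = 0: 183 - 3q_W - (3/2)(q_Z) = 0.
Rearranging gives the reaction functions q_Z = (174 - (3/2)q_W)/3 and q_W = (183 - (3/2)q_Z)/3.
Solving the pair: q_Z = 110/3, q_W = 128/3.

42.67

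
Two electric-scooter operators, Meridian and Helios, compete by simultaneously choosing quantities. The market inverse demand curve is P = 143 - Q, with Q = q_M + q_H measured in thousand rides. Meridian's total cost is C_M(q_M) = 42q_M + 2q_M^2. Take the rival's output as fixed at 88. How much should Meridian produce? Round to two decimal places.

With the rival's output fixed at 88, Meridian's profit is π_M = (143 - 88 - q_M)q_M - (42q_M + 2q_M²) = (55 - q_M)q_M - (42q_M + 2q_M²).
∂π_M/∂q_M = 13 - 6q_M = 0, so q_M = 13/6.

2.17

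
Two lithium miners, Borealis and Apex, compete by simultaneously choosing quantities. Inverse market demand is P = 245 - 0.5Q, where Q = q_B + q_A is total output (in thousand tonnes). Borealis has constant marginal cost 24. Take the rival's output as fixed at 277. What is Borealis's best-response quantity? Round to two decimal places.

With the rival's output fixed at 277, Borealis's profit is π_B = (245 - (1/2)·277 - (1/2)q_B)q_B - (24q_B) = (213/2 - (1/2)q_B)q_B - (24q_B).
∂π_B/∂q_B = 165/2 - q_B = 0, so q_B = 165/2.

82.50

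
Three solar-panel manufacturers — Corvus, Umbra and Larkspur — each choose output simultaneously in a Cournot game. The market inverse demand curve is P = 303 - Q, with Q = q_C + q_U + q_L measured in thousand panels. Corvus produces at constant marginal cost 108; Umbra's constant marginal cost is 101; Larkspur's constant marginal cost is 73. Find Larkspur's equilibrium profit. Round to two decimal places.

Corvus's profit: π_C = (303 - Q)q_C - (108q_C). Setting ∂π_C/∂q_C = 0: 195 - 2q_C - (q_U + q_L) = 0.
Umbra's first-order condition: 202 - 2q_U - (q_C + q_L) = 0.
Larkspur's profit: π_L = (303 - Q)q_L - (73q_L). Setting ∂π_L/∂q_L = 0: 230 - 2q_L - (q_C + q_U) = 0.
Summing all 3 equations gives 627 − 4Q = 0, hence Q = 627/4.
Back-substituting: q_C = (195 − 627/4) = 153/4, q_U = (202 − 627/4) = 181/4, q_L = (230 − 627/4) = 293/4.
Price P = 303 - 627/4 = 585/4.
Larkspur's profit: (585/4 - 73)·(293/4) = 5365.5625.

5365.56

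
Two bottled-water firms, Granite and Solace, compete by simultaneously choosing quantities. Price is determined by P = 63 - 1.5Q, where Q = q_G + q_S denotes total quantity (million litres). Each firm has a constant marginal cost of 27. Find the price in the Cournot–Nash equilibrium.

A representative firm's profit is π_i = q_i(63 - 1.5Q) - 27q_i.
First-order condition (treating rivals' output as given): 36 - 3q_i - (3/2)q_j = 0.
By symmetry each firm produces the same amount; substituting q_j = q_i yields q_i = 36/(9/2) = 8.
Total output Q = 16, so price P = 63 - (3/2)·16 = 39.

39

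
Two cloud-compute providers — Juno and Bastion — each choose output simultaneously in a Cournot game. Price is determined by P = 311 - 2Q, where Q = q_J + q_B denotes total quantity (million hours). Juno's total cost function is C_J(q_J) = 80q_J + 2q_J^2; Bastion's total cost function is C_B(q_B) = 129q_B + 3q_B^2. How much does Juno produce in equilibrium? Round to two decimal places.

25.61

Juno's profit: π_J = (311 - 2Q)q_J - (80q_J + 2q_J²). Setting ∂π_J/∂q_J = 0: 231 - 8q_J - 2(q_B) = 0.
Bastion's first-order condition: 182 - 10q_B - 2(q_J) = 0.
Rearranging gives the reaction functions q_J = (231 - 2q_B)/8 and q_B = (182 - 2q_J)/10.
Solving the pair: q_J = 973/38, q_B = 497/38.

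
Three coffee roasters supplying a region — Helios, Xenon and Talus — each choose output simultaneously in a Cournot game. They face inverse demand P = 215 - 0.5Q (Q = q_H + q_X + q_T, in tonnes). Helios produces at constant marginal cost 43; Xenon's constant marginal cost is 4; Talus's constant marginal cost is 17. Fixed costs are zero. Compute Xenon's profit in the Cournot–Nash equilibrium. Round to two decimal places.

Helios's profit: π_H = (215 - 0.5Q)q_H - (43q_H). Setting ∂π_H/∂q_H = 0: 172 - q_H - (1/2)(q_X + q_T) = 0.
Xenon's first-order condition: 211 - q_X - (1/2)(q_H + q_T) = 0.
Talus's first-order condition: 198 - q_T - (1/2)(q_H + q_X) = 0.
Adding the 3 conditions: 581 − Q − Q = 0, i.e. Q = 581/2.
Back-substituting: q_H = (172 − 581/4)/(1/2) = 107/2, q_X = (211 − 581/4)/(1/2) = 263/2, q_T = (198 − 581/4)/(1/2) = 211/2.
Price P = 215 - (1/2)·(581/2) = 279/4.
Xenon's profit: (279/4 - 4)·(263/2) = 8646.1250.

8646.13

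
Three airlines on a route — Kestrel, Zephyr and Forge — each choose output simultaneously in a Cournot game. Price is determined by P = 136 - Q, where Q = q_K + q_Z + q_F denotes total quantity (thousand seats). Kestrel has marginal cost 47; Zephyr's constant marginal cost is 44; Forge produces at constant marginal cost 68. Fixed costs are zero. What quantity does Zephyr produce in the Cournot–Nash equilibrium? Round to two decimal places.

29.75

Kestrel's profit: π_K = (136 - Q)q_K - (47q_K). Setting ∂π_K/∂q_K = 0: 89 - 2q_K - (q_Z + q_F) = 0.
Zephyr's first-order condition: 92 - 2q_Z - (q_K + q_F) = 0.
Forge's profit: π_F = (136 - Q)q_F - (68q_F). Setting ∂π_F/∂q_F = 0: 68 - 2q_F - (q_K + q_Z) = 0.
Adding the 3 conditions: 249 − 2Q − 2Q = 0, i.e. Q = 249/4.
Back-substituting: q_K = (89 − 249/4) = 107/4, q_Z = (92 − 249/4) = 119/4, q_F = (68 − 249/4) = 23/4.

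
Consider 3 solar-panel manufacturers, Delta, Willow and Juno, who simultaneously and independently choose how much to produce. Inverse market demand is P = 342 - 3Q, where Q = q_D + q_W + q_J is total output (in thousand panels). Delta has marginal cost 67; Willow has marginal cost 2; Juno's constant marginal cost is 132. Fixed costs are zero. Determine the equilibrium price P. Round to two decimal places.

Delta's profit: π_D = (342 - 3Q)q_D - (67q_D). Setting ∂π_D/∂q_D = 0: 275 - 6q_D - 3(q_W + q_J) = 0.
Willow's profit: π_W = (342 - 3Q)q_W - (2q_W). Setting ∂π_W/∂q_W = 0: 340 - 6q_W - 3(q_D + q_J) = 0.
Juno's first-order condition: 210 - 6q_J - 3(q_D + q_W) = 0.
Adding the 3 conditions: 825 − 6Q − 6Q = 0, i.e. Q = 275/4.
Back-substituting: q_D = (275 − 825/4)/3 = 275/12, q_W = (340 − 825/4)/3 = 535/12, q_J = (210 − 825/4)/3 = 5/4.
Total output Q = 275/4, so price P = 342 - 3·(275/4) = 543/4.

135.75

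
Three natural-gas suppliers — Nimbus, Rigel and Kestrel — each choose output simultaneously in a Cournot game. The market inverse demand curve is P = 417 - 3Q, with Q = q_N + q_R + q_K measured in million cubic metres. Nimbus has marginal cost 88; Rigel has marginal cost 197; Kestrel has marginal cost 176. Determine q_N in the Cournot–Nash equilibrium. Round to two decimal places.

43.83

Nimbus's profit: π_N = (417 - 3Q)q_N - (88q_N). Setting ∂π_N/∂q_N = 0: 329 - 6q_N - 3(q_R + q_K) = 0.
Rigel's first-order condition: 220 - 6q_R - 3(q_N + q_K) = 0.
Kestrel's profit: π_K = (417 - 3Q)q_K - (176q_K). Setting ∂π_K/∂q_K = 0: 241 - 6q_K - 3(q_N + q_R) = 0.
Adding the 3 conditions: 790 − 6Q − 6Q = 0, i.e. Q = 395/6.
Back-substituting: q_N = (329 − 395/2)/3 = 263/6, q_R = (220 − 395/2)/3 = 15/2, q_K = (241 − 395/2)/3 = 29/2.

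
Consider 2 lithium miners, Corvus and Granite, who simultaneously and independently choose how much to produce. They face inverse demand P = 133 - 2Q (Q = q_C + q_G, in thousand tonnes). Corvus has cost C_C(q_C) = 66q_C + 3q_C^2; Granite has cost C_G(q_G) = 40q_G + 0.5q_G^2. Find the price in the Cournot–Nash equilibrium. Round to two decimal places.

Corvus's profit: π_C = (133 - 2Q)q_C - (66q_C + 3q_C²). Setting ∂π_C/∂q_C = 0: 67 - 10q_C - 2(q_G) = 0.
Granite's profit: π_G = (133 - 2Q)q_G - (40q_G + (1/2)q_G²). Setting ∂π_G/∂q_G = 0: 93 - 5q_G - 2(q_C) = 0.
So q_C = (67 - 2q_G)/10 and q_G = (93 - 2q_C)/5.
Solving the pair: q_C = 149/46, q_G = 398/23.
Total output Q = 945/46, so price P = 133 - 2·(945/46) = 91.9130.

91.91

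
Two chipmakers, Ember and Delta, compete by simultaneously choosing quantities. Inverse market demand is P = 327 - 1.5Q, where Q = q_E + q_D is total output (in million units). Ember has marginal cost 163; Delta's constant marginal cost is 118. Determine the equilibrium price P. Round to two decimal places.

Ember's profit: π_E = (327 - 1.5Q)q_E - (163q_E). Setting ∂π_E/∂q_E = 0: 164 - 3q_E - (3/2)(q_D) = 0.
Delta's profit: π_D = (327 - 1.5Q)q_D - (118q_D). Setting ∂π_D/∂q_D = 0: 209 - 3q_D - (3/2)(q_E) = 0.
Rearranging gives the reaction functions q_E = (164 - (3/2)q_D)/3 and q_D = (209 - (3/2)q_E)/3.
Substituting one into the other gives q_E = 238/9 and q_D = 508/9.
Total output Q = 746/9, so price P = 327 - (3/2)·(746/9) = 608/3.

202.67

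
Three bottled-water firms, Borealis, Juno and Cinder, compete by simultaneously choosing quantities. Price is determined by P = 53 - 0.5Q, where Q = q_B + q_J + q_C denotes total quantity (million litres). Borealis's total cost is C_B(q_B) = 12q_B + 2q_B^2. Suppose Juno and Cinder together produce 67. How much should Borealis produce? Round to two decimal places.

With rivals' combined output fixed at 67, Borealis's profit is π_B = (53 - (1/2)·67 - (1/2)q_B)q_B - (12q_B + 2q_B²) = (39/2 - (1/2)q_B)q_B - (12q_B + 2q_B²).
∂π_B/∂q_B = 15/2 - 5q_B = 0, so q_B = 3/2.

1.50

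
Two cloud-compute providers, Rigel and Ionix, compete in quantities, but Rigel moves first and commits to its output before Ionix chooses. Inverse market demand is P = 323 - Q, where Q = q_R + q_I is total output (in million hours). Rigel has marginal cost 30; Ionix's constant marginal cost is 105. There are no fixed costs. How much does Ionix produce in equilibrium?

The follower Ionix best-responds to any q_R: π_I = (323 - Q)q_I - 105q_I.
∂π_I/∂q_I = 218 - q_R - 2q_I = 0 gives the reaction function q_I = (218 - q_R)/2.
The leader anticipates this reaction. Substituting into P = 323 - Q gives P = 214 - (1/2)q_R, so π_R = (214 - (1/2)q_R)q_R - 30q_R.
Leader FOC: 184 - q_R = 0, so q_R = 184.
Then q_I = (218 - 184)/2 = 17.

17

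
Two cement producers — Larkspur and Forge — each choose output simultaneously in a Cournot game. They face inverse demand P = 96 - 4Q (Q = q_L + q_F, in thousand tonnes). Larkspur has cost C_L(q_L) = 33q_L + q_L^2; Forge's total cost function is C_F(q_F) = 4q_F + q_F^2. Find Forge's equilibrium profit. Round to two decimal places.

316.20

Larkspur's profit: π_L = (96 - 4Q)q_L - (33q_L + q_L²). Setting ∂π_L/∂q_L = 0: 63 - 10q_L - 4(q_F) = 0.
Forge's first-order condition: 92 - 10q_F - 4(q_L) = 0.
Best responses: q_L = (63 - 4q_F)/10, q_F = (92 - 4q_L)/10.
Substituting one into the other gives q_L = 131/42 and q_F = 167/21.
Price P = 96 - 4·(155/14) = 362/7.
Forge's profit: (362/7)·(167/21) - 4·(167/21) - (167/21)² = 316.2018.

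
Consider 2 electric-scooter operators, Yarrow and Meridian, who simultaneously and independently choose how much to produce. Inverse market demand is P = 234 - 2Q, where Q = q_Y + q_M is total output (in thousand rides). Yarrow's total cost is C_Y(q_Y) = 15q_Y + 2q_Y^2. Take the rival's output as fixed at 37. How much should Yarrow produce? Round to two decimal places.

18.13

With the rival's output fixed at 37, Yarrow's profit is π_Y = (234 - 2·37 - 2q_Y)q_Y - (15q_Y + 2q_Y²) = (160 - 2q_Y)q_Y - (15q_Y + 2q_Y²).
∂π_Y/∂q_Y = 145 - 8q_Y = 0, so q_Y = 145/8.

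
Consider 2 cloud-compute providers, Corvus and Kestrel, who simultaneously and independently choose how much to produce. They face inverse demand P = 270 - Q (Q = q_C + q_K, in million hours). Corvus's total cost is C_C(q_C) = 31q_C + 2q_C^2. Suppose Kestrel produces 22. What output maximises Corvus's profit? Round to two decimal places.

36.17

With the rival's output fixed at 22, Corvus's profit is π_C = (270 - 22 - q_C)q_C - (31q_C + 2q_C²) = (248 - q_C)q_C - (31q_C + 2q_C²).
∂π_C/∂q_C = 217 - 6q_C = 0, so q_C = 217/6.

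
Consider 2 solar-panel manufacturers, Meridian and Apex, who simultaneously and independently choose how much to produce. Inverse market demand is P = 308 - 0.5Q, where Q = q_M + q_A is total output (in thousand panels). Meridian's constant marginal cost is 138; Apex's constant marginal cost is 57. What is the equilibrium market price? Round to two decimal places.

167.67

Meridian's profit: π_M = (308 - 0.5Q)q_M - (138q_M). Setting ∂π_M/∂q_M = 0: 170 - q_M - (1/2)(q_A) = 0.
Apex's profit: π_A = (308 - 0.5Q)q_A - (57q_A). Setting ∂π_A/∂q_A = 0: 251 - q_A - (1/2)(q_M) = 0.
Rearranging gives the reaction functions q_M = (170 - (1/2)q_A) and q_A = (251 - (1/2)q_M).
Solving the pair: q_M = 178/3, q_A = 664/3.
Total output Q = 842/3, so price P = 308 - (1/2)·(842/3) = 503/3.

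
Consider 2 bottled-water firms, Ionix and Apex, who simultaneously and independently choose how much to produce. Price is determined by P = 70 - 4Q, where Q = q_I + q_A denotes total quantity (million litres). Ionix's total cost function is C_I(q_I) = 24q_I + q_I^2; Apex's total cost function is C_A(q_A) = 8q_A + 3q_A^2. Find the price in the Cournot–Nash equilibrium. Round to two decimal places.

43.16

Ionix's profit: π_I = (70 - 4Q)q_I - (24q_I + q_I²). Setting ∂π_I/∂q_I = 0: 46 - 10q_I - 4(q_A) = 0.
Apex's profit: π_A = (70 - 4Q)q_A - (8q_A + 3q_A²). Setting ∂π_A/∂q_A = 0: 62 - 14q_A - 4(q_I) = 0.
Rearranging gives the reaction functions q_I = (46 - 4q_A)/10 and q_A = (62 - 4q_I)/14.
Solving the pair: q_I = 99/31, q_A = 109/31.
Total output Q = 208/31, so price P = 70 - 4·(208/31) = 1338/31.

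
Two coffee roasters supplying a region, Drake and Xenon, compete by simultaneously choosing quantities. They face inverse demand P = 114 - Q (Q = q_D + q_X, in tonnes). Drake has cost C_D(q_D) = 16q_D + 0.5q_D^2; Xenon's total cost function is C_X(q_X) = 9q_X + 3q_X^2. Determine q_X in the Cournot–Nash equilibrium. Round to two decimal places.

9.43

Drake's profit: π_D = (114 - Q)q_D - (16q_D + (1/2)q_D²). Setting ∂π_D/∂q_D = 0: 98 - 3q_D - (q_X) = 0.
Xenon's first-order condition: 105 - 8q_X - (q_D) = 0.
Best responses: q_D = (98 - q_X)/3, q_X = (105 - q_D)/8.
Substituting one into the other gives q_D = 679/23 and q_X = 217/23.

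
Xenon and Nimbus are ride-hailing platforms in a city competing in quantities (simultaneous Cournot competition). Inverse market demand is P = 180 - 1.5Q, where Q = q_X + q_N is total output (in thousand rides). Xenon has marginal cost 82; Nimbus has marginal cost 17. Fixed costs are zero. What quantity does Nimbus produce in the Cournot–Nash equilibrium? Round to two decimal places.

50.67

Xenon's profit: π_X = (180 - 1.5Q)q_X - (82q_X). Setting ∂π_X/∂q_X = 0: 98 - 3q_X - (3/2)(q_N) = 0.
Nimbus's first-order condition: 163 - 3q_N - (3/2)(q_X) = 0.
So q_X = (98 - (3/2)q_N)/3 and q_N = (163 - (3/2)q_X)/3.
Substituting one into the other gives q_X = 22/3 and q_N = 152/3.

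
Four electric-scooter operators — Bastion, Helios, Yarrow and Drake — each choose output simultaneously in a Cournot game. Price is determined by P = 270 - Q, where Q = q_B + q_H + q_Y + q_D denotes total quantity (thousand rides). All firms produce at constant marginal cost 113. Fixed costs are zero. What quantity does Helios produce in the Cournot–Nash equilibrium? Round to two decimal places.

Each firm earns π_i = (270 - Q)q_i - 113q_i.
Setting ∂π_i/∂q_i = 0 with rivals' quantities fixed: 157 - 2q_i - Σ_{j≠i} q_j = 0.
By symmetry each firm produces the same amount; substituting Σ_{j≠i} q_j = 3q_i yields q_i = 157/5.

31.40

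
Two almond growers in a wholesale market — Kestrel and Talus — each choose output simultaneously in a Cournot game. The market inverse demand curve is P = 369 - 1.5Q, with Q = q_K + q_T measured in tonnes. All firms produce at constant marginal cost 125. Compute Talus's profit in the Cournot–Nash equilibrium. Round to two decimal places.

A representative firm's profit is π_i = q_i(369 - 1.5Q) - 125q_i.
First-order condition (treating rivals' output as given): 244 - 3q_i - (3/2)q_j = 0.
By symmetry each firm produces the same amount; substituting q_j = q_i yields q_i = 244/(9/2) = 488/9.
Price P = 369 - (3/2)·(976/9) = 619/3.
Talus's profit: (619/3 - 125)·(488/9) = 4410.0741.

4410.07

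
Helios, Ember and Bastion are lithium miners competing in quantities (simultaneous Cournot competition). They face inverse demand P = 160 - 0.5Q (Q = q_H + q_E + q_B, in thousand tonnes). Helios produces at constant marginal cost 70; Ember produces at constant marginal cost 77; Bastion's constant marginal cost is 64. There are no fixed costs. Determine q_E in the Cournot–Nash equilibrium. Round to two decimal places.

Helios's profit: π_H = (160 - 0.5Q)q_H - (70q_H). Setting ∂π_H/∂q_H = 0: 90 - q_H - (1/2)(q_E + q_B) = 0.
Ember's profit: π_E = (160 - 0.5Q)q_E - (77q_E). Setting ∂π_E/∂q_E = 0: 83 - q_E - (1/2)(q_H + q_B) = 0.
Bastion's first-order condition: 96 - q_B - (1/2)(q_H + q_E) = 0.
Adding the 3 first-order conditions: 269 − 2Q = 0, so Q = 269/2.
Back-substituting: q_H = (90 − 269/4)/(1/2) = 91/2, q_E = (83 − 269/4)/(1/2) = 63/2, q_B = (96 − 269/4)/(1/2) = 115/2.

31.50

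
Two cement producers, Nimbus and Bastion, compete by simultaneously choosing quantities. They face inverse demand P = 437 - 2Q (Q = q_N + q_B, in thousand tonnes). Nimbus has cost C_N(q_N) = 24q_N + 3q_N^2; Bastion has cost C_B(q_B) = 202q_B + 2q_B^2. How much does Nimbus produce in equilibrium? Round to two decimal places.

37.29

Nimbus's profit: π_N = (437 - 2Q)q_N - (24q_N + 3q_N²). Setting ∂π_N/∂q_N = 0: 413 - 10q_N - 2(q_B) = 0.
Bastion's first-order condition: 235 - 8q_B - 2(q_N) = 0.
Best responses: q_N = (413 - 2q_B)/10, q_B = (235 - 2q_N)/8.
Solving the pair: q_N = 1417/38, q_B = 381/19.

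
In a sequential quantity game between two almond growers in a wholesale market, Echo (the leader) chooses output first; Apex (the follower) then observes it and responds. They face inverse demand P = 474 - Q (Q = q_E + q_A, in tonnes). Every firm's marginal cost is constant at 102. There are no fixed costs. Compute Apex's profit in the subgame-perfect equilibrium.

Solve by backward induction. Given q_E, the follower Apex maximises π_A = (474 - q_E - q_A)q_A - 102q_A.
Follower FOC: 372 - q_E - 2q_A = 0, so q_A(q_E) = (372 - q_E)/2.
The leader anticipates this reaction. Substituting into P = 474 - Q gives P = 288 - (1/2)q_E, so π_E = (288 - (1/2)q_E)q_E - 102q_E.
Maximising: ∂π_E/∂q_E = 186 - q_E = 0, giving q_E = 186.
Then q_A = (372 - 186)/2 = 93.
Price P = 474 - 279 = 195.
Apex's profit: (195 - 102)·93 = 8649.

8649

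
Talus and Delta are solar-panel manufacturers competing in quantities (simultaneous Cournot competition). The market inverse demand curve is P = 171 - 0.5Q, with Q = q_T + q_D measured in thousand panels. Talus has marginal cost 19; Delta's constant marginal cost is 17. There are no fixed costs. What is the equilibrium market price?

Talus's profit: π_T = (171 - 0.5Q)q_T - (19q_T). Setting ∂π_T/∂q_T = 0: 152 - q_T - (1/2)(q_D) = 0.
Delta's profit: π_D = (171 - 0.5Q)q_D - (17q_D). Setting ∂π_D/∂q_D = 0: 154 - q_D - (1/2)(q_T) = 0.
Best responses: q_T = (152 - (1/2)q_D), q_D = (154 - (1/2)q_T).
Solving the pair: q_T = 100, q_D = 104.
Total output Q = 204, so price P = 171 - (1/2)·204 = 69.

69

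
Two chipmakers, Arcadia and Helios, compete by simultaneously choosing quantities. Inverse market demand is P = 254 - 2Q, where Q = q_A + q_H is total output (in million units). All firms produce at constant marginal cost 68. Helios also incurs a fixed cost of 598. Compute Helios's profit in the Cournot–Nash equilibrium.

Each firm earns π_i = (254 - 2Q)q_i - 68q_i.
Setting ∂π_i/∂q_i = 0 with rivals' quantities fixed: 186 - 4q_i - 2q_j = 0.
By symmetry each firm produces the same amount; substituting q_j = q_i yields q_i = 186/6 = 31.
Price P = 254 - 2·62 = 130.
Helios's profit: (130 - 68)·31 - 598 = 1324.

1324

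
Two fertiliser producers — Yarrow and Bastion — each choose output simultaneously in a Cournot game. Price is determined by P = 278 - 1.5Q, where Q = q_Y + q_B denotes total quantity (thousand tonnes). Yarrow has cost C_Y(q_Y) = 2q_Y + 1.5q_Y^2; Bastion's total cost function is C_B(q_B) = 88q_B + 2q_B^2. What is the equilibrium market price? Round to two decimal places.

Yarrow's profit: π_Y = (278 - 1.5Q)q_Y - (2q_Y + (3/2)q_Y²). Setting ∂π_Y/∂q_Y = 0: 276 - 6q_Y - (3/2)(q_B) = 0.
Bastion's first-order condition: 190 - 7q_B - (3/2)(q_Y) = 0.
Best responses: q_Y = (276 - (3/2)q_B)/6, q_B = (190 - (3/2)q_Y)/7.
Substituting one into the other gives q_Y = 41.4340 and q_B = 968/53.
Total output Q = 59.6981, so price P = 278 - (3/2)·59.6981 = 188.4528.

188.45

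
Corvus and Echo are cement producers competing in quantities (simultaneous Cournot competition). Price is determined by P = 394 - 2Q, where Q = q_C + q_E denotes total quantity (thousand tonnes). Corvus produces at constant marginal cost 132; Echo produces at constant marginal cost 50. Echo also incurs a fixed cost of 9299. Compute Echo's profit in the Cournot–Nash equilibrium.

Corvus's profit: π_C = (394 - 2Q)q_C - (132q_C). Setting ∂π_C/∂q_C = 0: 262 - 4q_C - 2(q_E) = 0.
Echo's first-order condition: 344 - 4q_E - 2(q_C) = 0.
So q_C = (262 - 2q_E)/4 and q_E = (344 - 2q_C)/4.
Solving the pair: q_C = 30, q_E = 71.
Price P = 394 - 2·101 = 192.
Echo's profit: (192 - 50)·71 - 9299 = 783.

783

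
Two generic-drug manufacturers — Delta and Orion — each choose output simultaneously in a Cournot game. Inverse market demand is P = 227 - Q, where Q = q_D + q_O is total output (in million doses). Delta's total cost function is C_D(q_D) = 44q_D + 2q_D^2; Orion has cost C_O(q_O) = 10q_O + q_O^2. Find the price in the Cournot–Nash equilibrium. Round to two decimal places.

Delta's profit: π_D = (227 - Q)q_D - (44q_D + 2q_D²). Setting ∂π_D/∂q_D = 0: 183 - 6q_D - (q_O) = 0.
Orion's profit: π_O = (227 - Q)q_O - (10q_O + q_O²). Setting ∂π_O/∂q_O = 0: 217 - 4q_O - (q_D) = 0.
So q_D = (183 - q_O)/6 and q_O = (217 - q_D)/4.
Solving the pair: q_D = 515/23, q_O = 1119/23.
Total output Q = 1634/23, so price P = 227 - 1634/23 = 155.9565.

155.96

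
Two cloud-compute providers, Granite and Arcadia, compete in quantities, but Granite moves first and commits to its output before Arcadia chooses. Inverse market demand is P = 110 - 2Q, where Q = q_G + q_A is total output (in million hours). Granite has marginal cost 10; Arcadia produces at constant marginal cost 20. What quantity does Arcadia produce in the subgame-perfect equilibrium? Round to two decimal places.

Solve by backward induction. Given q_G, the follower Arcadia maximises π_A = (110 - 2q_G - 2q_A)q_A - 20q_A.
∂π_A/∂q_A = 90 - 2q_G - 4q_A = 0 gives the reaction function q_A = (90 - 2q_G)/4.
Granite substitutes q_A(q_G) into its own profit: π_G = q_G(110 - 2q_G - (90 - 2q_G)/2) - 10q_G = (65 - q_G)q_G - 10q_G.
Maximising: ∂π_G/∂q_G = 55 - 2q_G = 0, giving q_G = 55/2.
Then q_A = (90 - 2·(55/2))/4 = 35/4.

8.75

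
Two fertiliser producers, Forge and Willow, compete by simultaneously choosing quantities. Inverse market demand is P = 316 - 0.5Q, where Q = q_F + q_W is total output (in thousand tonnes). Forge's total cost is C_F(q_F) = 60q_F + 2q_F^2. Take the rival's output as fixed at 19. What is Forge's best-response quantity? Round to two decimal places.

49.30

With the rival's output fixed at 19, Forge's profit is π_F = (316 - (1/2)·19 - (1/2)q_F)q_F - (60q_F + 2q_F²) = (613/2 - (1/2)q_F)q_F - (60q_F + 2q_F²).
∂π_F/∂q_F = 493/2 - 5q_F = 0, so q_F = 493/10.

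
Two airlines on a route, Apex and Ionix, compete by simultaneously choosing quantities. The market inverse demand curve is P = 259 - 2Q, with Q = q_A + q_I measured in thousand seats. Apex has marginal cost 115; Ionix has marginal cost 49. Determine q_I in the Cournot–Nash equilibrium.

Apex's profit: π_A = (259 - 2Q)q_A - (115q_A). Setting ∂π_A/∂q_A = 0: 144 - 4q_A - 2(q_I) = 0.
Ionix's profit: π_I = (259 - 2Q)q_I - (49q_I). Setting ∂π_I/∂q_I = 0: 210 - 4q_I - 2(q_A) = 0.
So q_A = (144 - 2q_I)/4 and q_I = (210 - 2q_A)/4.
Solving the pair: q_A = 13, q_I = 46.

46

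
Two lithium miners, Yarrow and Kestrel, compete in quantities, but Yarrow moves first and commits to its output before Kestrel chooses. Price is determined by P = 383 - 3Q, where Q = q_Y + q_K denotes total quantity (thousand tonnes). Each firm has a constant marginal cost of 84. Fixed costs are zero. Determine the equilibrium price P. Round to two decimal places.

158.75

Solve by backward induction. Given q_Y, the follower Kestrel maximises π_K = (383 - 3q_Y - 3q_K)q_K - 84q_K.
∂π_K/∂q_K = 299 - 3q_Y - 6q_K = 0 gives the reaction function q_K = (299 - 3q_Y)/6.
Yarrow substitutes q_K(q_Y) into its own profit: π_Y = q_Y(383 - 3q_Y - (299 - 3q_Y)/2) - 84q_Y = (467/2 - (3/2)q_Y)q_Y - 84q_Y.
Leader FOC: 299/2 - 3q_Y = 0, so q_Y = 299/6.
Then q_K = (299 - 3·(299/6))/6 = 299/12.
Total output Q = 299/4, so price P = 383 - 3·(299/4) = 635/4.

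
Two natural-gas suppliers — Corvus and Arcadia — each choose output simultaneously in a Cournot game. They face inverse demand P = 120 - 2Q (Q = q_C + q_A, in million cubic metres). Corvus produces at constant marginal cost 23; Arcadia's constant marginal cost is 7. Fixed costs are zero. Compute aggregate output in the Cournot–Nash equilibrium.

Corvus's profit: π_C = (120 - 2Q)q_C - (23q_C). Setting ∂π_C/∂q_C = 0: 97 - 4q_C - 2(q_A) = 0.
Arcadia's profit: π_A = (120 - 2Q)q_A - (7q_A). Setting ∂π_A/∂q_A = 0: 113 - 4q_A - 2(q_C) = 0.
Best responses: q_C = (97 - 2q_A)/4, q_A = (113 - 2q_C)/4.
Substituting one into the other gives q_C = 27/2 and q_A = 43/2.
Total output Q = 27/2 + 43/2 = 35.

35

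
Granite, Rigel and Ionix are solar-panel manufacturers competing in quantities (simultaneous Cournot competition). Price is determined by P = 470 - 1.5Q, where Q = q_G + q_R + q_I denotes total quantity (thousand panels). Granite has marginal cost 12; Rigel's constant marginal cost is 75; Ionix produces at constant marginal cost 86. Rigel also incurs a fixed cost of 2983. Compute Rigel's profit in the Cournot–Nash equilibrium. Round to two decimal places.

Granite's profit: π_G = (470 - 1.5Q)q_G - (12q_G). Setting ∂π_G/∂q_G = 0: 458 - 3q_G - (3/2)(q_R + q_I) = 0.
Rigel's first-order condition: 395 - 3q_R - (3/2)(q_G + q_I) = 0.
Ionix's profit: π_I = (470 - 1.5Q)q_I - (86q_I). Setting ∂π_I/∂q_I = 0: 384 - 3q_I - (3/2)(q_G + q_R) = 0.
Adding the 3 conditions: 1237 − 3Q − 3Q = 0, i.e. Q = 1237/6.
Back-substituting: q_G = (458 − 1237/4)/(3/2) = 595/6, q_R = (395 − 1237/4)/(3/2) = 343/6, q_I = (384 − 1237/4)/(3/2) = 299/6.
Price P = 470 - (3/2)·(1237/6) = 643/4.
Rigel's profit: (643/4 - 75)·(343/6) - 2983 = 1919.0417.

1919.04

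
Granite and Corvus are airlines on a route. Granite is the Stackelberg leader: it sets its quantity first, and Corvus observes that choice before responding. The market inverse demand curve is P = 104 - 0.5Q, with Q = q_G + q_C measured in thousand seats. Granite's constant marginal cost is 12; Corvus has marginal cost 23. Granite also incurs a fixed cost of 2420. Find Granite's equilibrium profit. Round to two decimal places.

232.25

The follower Corvus best-responds to any q_G: π_C = (104 - 0.5Q)q_C - 23q_C.
Follower FOC: 81 - (1/2)q_G - q_C = 0, so q_C(q_G) = (81 - (1/2)q_G).
The leader anticipates this reaction. Substituting into P = 104 - 0.5Q gives P = 127/2 - (1/4)q_G, so π_G = (127/2 - (1/4)q_G)q_G - 12q_G.
The leader's first-order condition 103/2 - (1/2)q_G = 0 yields q_G = 103.
Then q_C = (81 - (1/2)·103) = 59/2.
Price P = 104 - (1/2)·(265/2) = 151/4.
Granite's profit: (151/4 - 12)·103 - 2420 = 929/4.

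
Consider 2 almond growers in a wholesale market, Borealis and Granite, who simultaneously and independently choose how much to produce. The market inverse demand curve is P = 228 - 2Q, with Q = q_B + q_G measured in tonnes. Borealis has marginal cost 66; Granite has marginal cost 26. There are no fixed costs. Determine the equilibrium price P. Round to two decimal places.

106.67

Borealis's profit: π_B = (228 - 2Q)q_B - (66q_B). Setting ∂π_B/∂q_B = 0: 162 - 4q_B - 2(q_G) = 0.
Granite's profit: π_G = (228 - 2Q)q_G - (26q_G). Setting ∂π_G/∂q_G = 0: 202 - 4q_G - 2(q_B) = 0.
Best responses: q_B = (162 - 2q_G)/4, q_G = (202 - 2q_B)/4.
Substituting one into the other gives q_B = 61/3 and q_G = 121/3.
Total output Q = 182/3, so price P = 228 - 2·(182/3) = 320/3.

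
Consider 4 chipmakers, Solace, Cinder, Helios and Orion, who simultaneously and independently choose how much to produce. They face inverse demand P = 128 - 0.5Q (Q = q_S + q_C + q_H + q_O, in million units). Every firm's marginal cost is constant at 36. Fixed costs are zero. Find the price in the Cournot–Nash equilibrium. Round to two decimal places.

54.40

Each firm earns π_i = (128 - 0.5Q)q_i - 36q_i.
Setting ∂π_i/∂q_i = 0 with rivals' quantities fixed: 92 - q_i - (1/2)·Σ_{j≠i} q_j = 0.
With identical firms every q_j equals q_i, so Σ_{j≠i} q_j = 3q_i and 92 = (5/2)q_i, giving q_i = 184/5.
Total output Q = 736/5, so price P = 128 - (1/2)·(736/5) = 272/5.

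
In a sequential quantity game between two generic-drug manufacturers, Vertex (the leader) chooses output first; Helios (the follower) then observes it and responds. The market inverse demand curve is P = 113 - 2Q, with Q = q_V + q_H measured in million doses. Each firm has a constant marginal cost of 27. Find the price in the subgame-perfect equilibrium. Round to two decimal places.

Solve by backward induction. Given q_V, the follower Helios maximises π_H = (113 - 2q_V - 2q_H)q_H - 27q_H.
∂π_H/∂q_H = 86 - 2q_V - 4q_H = 0 gives the reaction function q_H = (86 - 2q_V)/4.
Vertex substitutes q_H(q_V) into its own profit: π_V = q_V(113 - 2q_V - (86 - 2q_V)/2) - 27q_V = (70 - q_V)q_V - 27q_V.
Maximising: ∂π_V/∂q_V = 43 - 2q_V = 0, giving q_V = 43/2.
Then q_H = (86 - 2·(43/2))/4 = 43/4.
Total output Q = 129/4, so price P = 113 - 2·(129/4) = 97/2.

48.50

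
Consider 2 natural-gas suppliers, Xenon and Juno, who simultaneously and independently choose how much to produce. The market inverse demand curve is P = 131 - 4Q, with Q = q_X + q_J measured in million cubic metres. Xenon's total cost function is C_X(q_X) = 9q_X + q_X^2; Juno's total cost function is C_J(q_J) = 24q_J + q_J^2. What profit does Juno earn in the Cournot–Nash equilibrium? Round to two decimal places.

Xenon's profit: π_X = (131 - 4Q)q_X - (9q_X + q_X²). Setting ∂π_X/∂q_X = 0: 122 - 10q_X - 4(q_J) = 0.
Juno's profit: π_J = (131 - 4Q)q_J - (24q_J + q_J²). Setting ∂π_J/∂q_J = 0: 107 - 10q_J - 4(q_X) = 0.
So q_X = (122 - 4q_J)/10 and q_J = (107 - 4q_X)/10.
Solving the pair: q_X = 66/7, q_J = 97/14.
Price P = 131 - 4·(229/14) = 459/7.
Juno's profit: (459/7)·(97/14) - 24·(97/14) - (97/14)² = 240.0255.

240.03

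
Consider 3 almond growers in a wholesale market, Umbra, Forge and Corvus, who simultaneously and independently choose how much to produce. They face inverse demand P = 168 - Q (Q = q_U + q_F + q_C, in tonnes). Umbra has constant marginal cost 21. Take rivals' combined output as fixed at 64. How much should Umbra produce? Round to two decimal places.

With rivals' combined output fixed at 64, Umbra's profit is π_U = (168 - 64 - q_U)q_U - (21q_U) = (104 - q_U)q_U - (21q_U).
∂π_U/∂q_U = 83 - 2q_U = 0, so q_U = 83/2.

41.50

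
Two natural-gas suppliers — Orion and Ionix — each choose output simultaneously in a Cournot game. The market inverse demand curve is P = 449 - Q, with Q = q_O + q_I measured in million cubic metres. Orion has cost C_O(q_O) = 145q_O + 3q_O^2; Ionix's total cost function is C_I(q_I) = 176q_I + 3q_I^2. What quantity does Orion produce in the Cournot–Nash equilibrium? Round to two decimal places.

Orion's profit: π_O = (449 - Q)q_O - (145q_O + 3q_O²). Setting ∂π_O/∂q_O = 0: 304 - 8q_O - (q_I) = 0.
Ionix's first-order condition: 273 - 8q_I - (q_O) = 0.
So q_O = (304 - q_I)/8 and q_I = (273 - q_O)/8.
Substituting one into the other gives q_O = 34.2698 and q_I = 1880/63.

34.27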